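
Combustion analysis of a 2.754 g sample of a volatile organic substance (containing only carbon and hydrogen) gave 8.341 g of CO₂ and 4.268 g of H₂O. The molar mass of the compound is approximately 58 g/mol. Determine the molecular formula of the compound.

C4H10

mol C = 8.341 g CO₂ ÷ 44.009 g/mol = 0.18953 mol
mol H = 2 × 4.268 g H₂O ÷ 18.015 g/mol = 0.47383 mol
Divide by the smallest (0.18953 mol): C 1.000, H 2.500
Multiplying each by 2 gives whole numbers: C 2.00, H 5.00
Empirical formula: C2H5
Empirical-formula mass = 29.06 g/mol; 58 ÷ 29.06 ≈ 2, so the molecular formula is C4H10.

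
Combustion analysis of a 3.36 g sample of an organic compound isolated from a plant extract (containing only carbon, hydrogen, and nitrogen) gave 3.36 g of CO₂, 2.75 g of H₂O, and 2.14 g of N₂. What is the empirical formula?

mol C = 3.36 g CO₂ ÷ 44.009 g/mol = 0.07635 mol
mol H = 2 × 2.75 g H₂O ÷ 18.015 g/mol = 0.3053 mol
mol N = 2 × 2.14 g N₂ ÷ 28.014 g/mol = 0.1528 mol
Divide by the smallest (0.07635 mol): C 1.000, H 3.999, N 2.001

CH4N2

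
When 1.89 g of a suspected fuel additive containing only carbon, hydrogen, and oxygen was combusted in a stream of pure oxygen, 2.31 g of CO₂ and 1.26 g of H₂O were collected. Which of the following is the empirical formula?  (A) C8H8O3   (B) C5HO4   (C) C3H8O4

mol C = 2.31 g CO₂ ÷ 44.009 g/mol = 0.05249 mol
mol H = 2 × 1.26 g H₂O ÷ 18.015 g/mol = 0.1399 mol
mass O = 1.89 − (0.6304 + 0.1410) = 1.119 g → mol O = 1.119 ÷ 15.999 = 0.06991 mol
Divide by the smallest (0.05249 mol): C 1.000, H 2.665, O 1.332
Multiplying each by 3 gives whole numbers: C 3.00, H 7.99, O 4.00

(C) C3H8O4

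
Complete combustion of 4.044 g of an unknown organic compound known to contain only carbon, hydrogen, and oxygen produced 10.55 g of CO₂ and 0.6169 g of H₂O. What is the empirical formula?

C7H2O2

mol C = 10.55 g CO₂ ÷ 44.009 g/mol = 0.23972 mol
mol H = 2 × 0.6169 g H₂O ÷ 18.015 g/mol = 0.068487 mol
mass O = 4.044 − (2.8793 + 0.069035) = 1.0956 g → mol O = 1.0956 ÷ 15.999 = 0.068482 mol
Divide by the smallest (0.068482 mol): C 3.501, H 1.000, O 1.000
Multiplying each by 2 gives whole numbers: C 7.00, H 2.00, O 2.00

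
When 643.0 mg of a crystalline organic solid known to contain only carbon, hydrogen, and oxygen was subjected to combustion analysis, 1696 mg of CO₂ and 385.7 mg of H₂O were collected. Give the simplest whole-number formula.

C9H10O2

mol C = 1.696 g CO₂ ÷ 44.009 g/mol = 0.038538 mol
mol H = 2 × 0.3857 g H₂O ÷ 18.015 g/mol = 0.042820 mol
mass O = 0.6430 − (0.46287 + 0.043162) = 0.13696 g → mol O = 0.13696 ÷ 15.999 = 0.0085607 mol
Divide by the smallest (0.0085607 mol): C 4.502, H 5.002, O 1.000
Multiplying each by 2 gives whole numbers: C 9.00, H 10.00, O 2.00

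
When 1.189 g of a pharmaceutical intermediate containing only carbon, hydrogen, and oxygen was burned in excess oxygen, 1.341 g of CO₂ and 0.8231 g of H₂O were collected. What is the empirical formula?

C2H6O3

mol C = 1.341 g CO₂ ÷ 44.009 g/mol = 0.030471 mol
mol H = 2 × 0.8231 g H₂O ÷ 18.015 g/mol = 0.091379 mol
mass O = 1.189 − (0.36599 + 0.092110) = 0.73090 g → mol O = 0.73090 ÷ 15.999 = 0.045684 mol
Divide by the smallest (0.030471 mol): C 1.000, H 2.999, O 1.499
Multiplying each by 2 gives whole numbers: C 2.00, H 6.00, O 3.00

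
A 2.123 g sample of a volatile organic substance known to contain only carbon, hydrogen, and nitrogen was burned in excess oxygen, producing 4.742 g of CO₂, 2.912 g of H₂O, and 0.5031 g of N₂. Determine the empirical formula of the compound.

mol C = 4.742 g CO₂ ÷ 44.009 g/mol = 0.10775 mol
mol H = 2 × 2.912 g H₂O ÷ 18.015 g/mol = 0.32329 mol
mol N = 2 × 0.5031 g N₂ ÷ 28.014 g/mol = 0.035918 mol
Divide by the smallest (0.035918 mol): C 3.000, H 9.001, N 1.000

C3H9N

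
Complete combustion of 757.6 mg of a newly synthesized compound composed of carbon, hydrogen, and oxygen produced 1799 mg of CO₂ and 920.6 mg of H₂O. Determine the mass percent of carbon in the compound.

mol C = 1.799 g CO₂ ÷ 44.009 g/mol = 0.040878 mol
mol H = 2 × 0.9206 g H₂O ÷ 18.015 g/mol = 0.10220 mol
mass O = 0.7576 − (0.49099 + 0.10302) = 0.16359 g → mol O = 0.16359 ÷ 15.999 = 0.010225 mol
mass % C = 0.49099 g ÷ 0.7576 g × 100%

64.81%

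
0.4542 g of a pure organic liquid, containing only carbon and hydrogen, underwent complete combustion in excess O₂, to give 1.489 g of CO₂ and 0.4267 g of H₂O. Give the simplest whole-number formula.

mol C = 1.489 g CO₂ ÷ 44.009 g/mol = 0.033834 mol
mol H = 2 × 0.4267 g H₂O ÷ 18.015 g/mol = 0.047372 mol
Divide by the smallest (0.033834 mol): C 1.000, H 1.400
Multiplying each by 5 gives whole numbers: C 5.00, H 7.00

C5H7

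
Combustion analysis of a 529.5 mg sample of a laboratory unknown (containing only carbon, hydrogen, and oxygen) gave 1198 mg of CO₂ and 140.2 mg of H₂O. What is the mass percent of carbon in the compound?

61.75%

mol C = 1.198 g CO₂ ÷ 44.009 g/mol = 0.027222 mol
mol H = 2 × 0.1402 g H₂O ÷ 18.015 g/mol = 0.015565 mol
mass O = 0.5295 − (0.32696 + 0.015689) = 0.18685 g → mol O = 0.18685 ÷ 15.999 = 0.011679 mol
mass % C = 0.32696 g ÷ 0.5295 g × 100%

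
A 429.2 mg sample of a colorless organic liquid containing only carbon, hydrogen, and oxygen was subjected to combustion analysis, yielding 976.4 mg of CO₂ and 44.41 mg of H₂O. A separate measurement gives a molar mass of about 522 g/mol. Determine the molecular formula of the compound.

mol C = 0.9764 g CO₂ ÷ 44.009 g/mol = 0.022186 mol
mol H = 2 × 0.04441 g H₂O ÷ 18.015 g/mol = 0.0049303 mol
mass O = 0.4292 − (0.26648 + 0.0049698) = 0.15775 g → mol O = 0.15775 ÷ 15.999 = 0.0098600 mol
Divide by the smallest (0.0049303 mol): C 4.500, H 1.000, O 2.000
Multiplying each by 2 gives whole numbers: C 9.00, H 2.00, O 4.00
Empirical formula: C9H2O4
Empirical-formula mass = 174.11 g/mol; 522 ÷ 174.11 ≈ 3, so the molecular formula is C27H6O12.

C27H6O12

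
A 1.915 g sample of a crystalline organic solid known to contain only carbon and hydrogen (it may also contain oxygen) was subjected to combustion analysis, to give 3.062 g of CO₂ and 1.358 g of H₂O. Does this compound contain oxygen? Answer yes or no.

mol C = 3.062 g CO₂ ÷ 44.009 g/mol = 0.069577 mol
mol H = 2 × 1.358 g H₂O ÷ 18.015 g/mol = 0.15076 mol
C and H account for only 0.98765 g of the 1.915 g sample; the remaining 0.92735 g must be oxygen.

yes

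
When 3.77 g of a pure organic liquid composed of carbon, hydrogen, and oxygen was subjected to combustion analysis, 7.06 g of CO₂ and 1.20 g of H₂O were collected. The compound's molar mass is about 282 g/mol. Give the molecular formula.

mol C = 7.06 g CO₂ ÷ 44.009 g/mol = 0.1604 mol
mol H = 2 × 1.20 g H₂O ÷ 18.015 g/mol = 0.1332 mol
mass O = 3.77 − (1.927 + 0.1343) = 1.709 g → mol O = 1.709 ÷ 15.999 = 0.1068 mol
Divide by the smallest (0.1068 mol): C 1.502, H 1.247, O 1.000
Multiplying each by 4 gives whole numbers: C 6.01, H 4.99, O 4.00
Empirical formula: C6H5O4
Empirical-formula mass = 141.10 g/mol; 282 ÷ 141.10 ≈ 2, so the molecular formula is C12H10O8.

C12H10O8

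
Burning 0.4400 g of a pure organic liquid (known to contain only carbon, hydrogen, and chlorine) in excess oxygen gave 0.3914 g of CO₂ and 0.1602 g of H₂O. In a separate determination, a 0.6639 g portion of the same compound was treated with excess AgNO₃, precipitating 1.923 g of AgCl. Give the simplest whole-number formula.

CH2Cl

mol C = 0.3914 g CO₂ ÷ 44.009 g/mol = 0.0088936 mol
mol H = 2 × 0.1602 g H₂O ÷ 18.015 g/mol = 0.017785 mol
From the AgCl data: mol Cl per gram of compound = (1.923 ÷ 143.318) ÷ 0.6639 = 0.020210 mol/g, so in the 0.4400 g combustion sample mol Cl = 0.0088926 mol
Divide by the smallest (0.0088926 mol): C 1.000, H 2.000, Cl 1.000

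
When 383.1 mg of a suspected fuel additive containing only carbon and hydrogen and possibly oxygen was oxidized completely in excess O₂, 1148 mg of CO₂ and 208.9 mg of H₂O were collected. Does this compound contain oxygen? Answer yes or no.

yes

mol C = 1.148 g CO₂ ÷ 44.009 g/mol = 0.026086 mol
mol H = 2 × 0.2089 g H₂O ÷ 18.015 g/mol = 0.023192 mol
C and H account for only 0.33669 g of the 0.3831 g sample; the remaining 0.046409 g must be oxygen.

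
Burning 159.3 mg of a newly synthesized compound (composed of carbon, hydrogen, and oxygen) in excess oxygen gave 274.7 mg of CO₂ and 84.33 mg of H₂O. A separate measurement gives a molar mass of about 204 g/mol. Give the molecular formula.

C8H12O6

mol C = 0.2747 g CO₂ ÷ 44.009 g/mol = 0.0062419 mol
mol H = 2 × 0.08433 g H₂O ÷ 18.015 g/mol = 0.0093622 mol
mass O = 0.1593 − (0.074972 + 0.0094371) = 0.074891 g → mol O = 0.074891 ÷ 15.999 = 0.0046810 mol
Divide by the smallest (0.0046810 mol): C 1.333, H 2.000, O 1.000
Multiplying each by 3 gives whole numbers: C 4.00, H 6.00, O 3.00
Empirical formula: C4H6O3
Empirical-formula mass = 102.09 g/mol; 204 ÷ 102.09 ≈ 2, so the molecular formula is C8H12O6.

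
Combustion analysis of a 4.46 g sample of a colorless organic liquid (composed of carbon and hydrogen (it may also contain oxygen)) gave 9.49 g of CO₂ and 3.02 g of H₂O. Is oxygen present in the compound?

yes

mol C = 9.49 g CO₂ ÷ 44.009 g/mol = 0.2156 mol
mol H = 2 × 3.02 g H₂O ÷ 18.015 g/mol = 0.3353 mol
C and H account for only 2.928 g of the 4.46 g sample; the remaining 1.532 g must be oxygen.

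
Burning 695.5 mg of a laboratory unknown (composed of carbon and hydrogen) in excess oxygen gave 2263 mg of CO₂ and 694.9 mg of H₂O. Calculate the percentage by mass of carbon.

mol C = 2.263 g CO₂ ÷ 44.009 g/mol = 0.051421 mol
mol H = 2 × 0.6949 g H₂O ÷ 18.015 g/mol = 0.077147 mol
mass % C = 0.61762 g ÷ 0.6955 g × 100%

88.80%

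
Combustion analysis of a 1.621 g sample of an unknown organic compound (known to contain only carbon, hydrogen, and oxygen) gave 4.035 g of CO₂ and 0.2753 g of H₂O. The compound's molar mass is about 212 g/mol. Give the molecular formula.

C12H4O4

mol C = 4.035 g CO₂ ÷ 44.009 g/mol = 0.091686 mol
mol H = 2 × 0.2753 g H₂O ÷ 18.015 g/mol = 0.030563 mol
mass O = 1.621 − (1.1012 + 0.030808) = 0.48895 g → mol O = 0.48895 ÷ 15.999 = 0.030562 mol
Divide by the smallest (0.030562 mol): C 3.000, H 1.000, O 1.000
Empirical formula: C3HO
Empirical-formula mass = 53.04 g/mol; 212 ÷ 53.04 ≈ 4, so the molecular formula is C12H4O4.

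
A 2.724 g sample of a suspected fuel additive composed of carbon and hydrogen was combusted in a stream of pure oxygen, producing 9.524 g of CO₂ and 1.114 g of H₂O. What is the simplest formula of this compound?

mol C = 9.524 g CO₂ ÷ 44.009 g/mol = 0.21641 mol
mol H = 2 × 1.114 g H₂O ÷ 18.015 g/mol = 0.12367 mol
Divide by the smallest (0.12367 mol): C 1.750, H 1.000
Multiplying each by 4 gives whole numbers: C 7.00, H 4.00

C7H4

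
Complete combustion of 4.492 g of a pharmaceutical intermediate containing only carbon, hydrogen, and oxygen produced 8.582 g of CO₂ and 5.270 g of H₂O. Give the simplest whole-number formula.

mol C = 8.582 g CO₂ ÷ 44.009 g/mol = 0.19501 mol
mol H = 2 × 5.270 g H₂O ÷ 18.015 g/mol = 0.58507 mol
mass O = 4.492 − (2.3422 + 0.58975) = 1.5600 g → mol O = 1.5600 ÷ 15.999 = 0.097509 mol
Divide by the smallest (0.097509 mol): C 2.000, H 6.000, O 1.000

C2H6O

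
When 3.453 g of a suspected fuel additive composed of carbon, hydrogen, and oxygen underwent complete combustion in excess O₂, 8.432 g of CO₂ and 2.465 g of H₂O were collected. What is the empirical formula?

mol C = 8.432 g CO₂ ÷ 44.009 g/mol = 0.19160 mol
mol H = 2 × 2.465 g H₂O ÷ 18.015 g/mol = 0.27366 mol
mass O = 3.453 − (2.3013 + 0.27585) = 0.87588 g → mol O = 0.87588 ÷ 15.999 = 0.054746 mol
Divide by the smallest (0.054746 mol): C 3.500, H 4.999, O 1.000
Multiplying each by 2 gives whole numbers: C 7.00, H 10.00, O 2.00

C7H10O2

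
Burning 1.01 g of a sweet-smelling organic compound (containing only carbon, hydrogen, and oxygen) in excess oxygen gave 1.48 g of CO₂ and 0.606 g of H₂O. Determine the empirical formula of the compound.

CH2O

mol C = 1.48 g CO₂ ÷ 44.009 g/mol = 0.03363 mol
mol H = 2 × 0.606 g H₂O ÷ 18.015 g/mol = 0.06728 mol
mass O = 1.01 − (0.4039 + 0.06782) = 0.5383 g → mol O = 0.5383 ÷ 15.999 = 0.03364 mol
Divide by the smallest (0.03363 mol): C 1.000, H 2.001, O 1.000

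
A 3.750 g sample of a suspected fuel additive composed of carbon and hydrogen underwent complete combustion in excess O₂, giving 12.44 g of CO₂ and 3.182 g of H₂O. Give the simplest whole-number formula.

mol C = 12.44 g CO₂ ÷ 44.009 g/mol = 0.28267 mol
mol H = 2 × 3.182 g H₂O ÷ 18.015 g/mol = 0.35326 mol
Divide by the smallest (0.28267 mol): C 1.000, H 1.250
Multiplying each by 4 gives whole numbers: C 4.00, H 5.00

C4H5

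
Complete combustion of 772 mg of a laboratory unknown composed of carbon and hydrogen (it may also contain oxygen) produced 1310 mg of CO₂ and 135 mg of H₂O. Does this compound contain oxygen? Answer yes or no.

mol C = 1.31 g CO₂ ÷ 44.009 g/mol = 0.02977 mol
mol H = 2 × 0.135 g H₂O ÷ 18.015 g/mol = 0.01499 mol
C and H account for only 0.3726 g of the 0.772 g sample; the remaining 0.3994 g must be oxygen.

yes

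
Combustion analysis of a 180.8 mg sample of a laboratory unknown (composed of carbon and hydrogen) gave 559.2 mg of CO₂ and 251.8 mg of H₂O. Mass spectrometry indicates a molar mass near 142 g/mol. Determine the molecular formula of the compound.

C10H22

mol C = 0.5592 g CO₂ ÷ 44.009 g/mol = 0.012706 mol
mol H = 2 × 0.2518 g H₂O ÷ 18.015 g/mol = 0.027954 mol
Divide by the smallest (0.012706 mol): C 1.000, H 2.200
Multiplying each by 5 gives whole numbers: C 5.00, H 11.00
Empirical formula: C5H11
Empirical-formula mass = 71.14 g/mol; 142 ÷ 71.14 ≈ 2, so the molecular formula is C10H22.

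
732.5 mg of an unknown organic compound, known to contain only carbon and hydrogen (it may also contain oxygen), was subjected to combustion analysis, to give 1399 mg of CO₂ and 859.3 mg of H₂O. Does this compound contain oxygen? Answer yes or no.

mol C = 1.399 g CO₂ ÷ 44.009 g/mol = 0.031789 mol
mol H = 2 × 0.8593 g H₂O ÷ 18.015 g/mol = 0.095398 mol
C and H account for only 0.47798 g of the 0.7325 g sample; the remaining 0.25452 g must be oxygen.

yes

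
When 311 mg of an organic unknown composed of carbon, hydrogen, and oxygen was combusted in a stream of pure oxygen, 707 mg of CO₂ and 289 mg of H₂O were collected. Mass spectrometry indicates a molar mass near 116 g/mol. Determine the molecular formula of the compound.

C6H12O2

mol C = 0.707 g CO₂ ÷ 44.009 g/mol = 0.01606 mol
mol H = 2 × 0.289 g H₂O ÷ 18.015 g/mol = 0.03208 mol
mass O = 0.311 − (0.1930 + 0.03234) = 0.08570 g → mol O = 0.08570 ÷ 15.999 = 0.005357 mol
Divide by the smallest (0.005357 mol): C 2.999, H 5.989, O 1.000
Empirical formula: C3H6O
Empirical-formula mass = 58.08 g/mol; 116 ÷ 58.08 ≈ 2, so the molecular formula is C6H12O2.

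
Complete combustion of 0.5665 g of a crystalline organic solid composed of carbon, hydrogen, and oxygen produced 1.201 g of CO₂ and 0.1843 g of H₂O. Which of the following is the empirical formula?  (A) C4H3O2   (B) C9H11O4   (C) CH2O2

(A) C4H3O2

mol C = 1.201 g CO₂ ÷ 44.009 g/mol = 0.027290 mol
mol H = 2 × 0.1843 g H₂O ÷ 18.015 g/mol = 0.020461 mol
mass O = 0.5665 − (0.32778 + 0.020624) = 0.21810 g → mol O = 0.21810 ÷ 15.999 = 0.013632 mol
Divide by the smallest (0.013632 mol): C 2.002, H 1.501, O 1.000
Multiplying each by 2 gives whole numbers: C 4.00, H 3.00, O 2.00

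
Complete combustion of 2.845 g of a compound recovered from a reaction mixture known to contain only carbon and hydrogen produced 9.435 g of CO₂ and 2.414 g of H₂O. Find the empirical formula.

mol C = 9.435 g CO₂ ÷ 44.009 g/mol = 0.21439 mol
mol H = 2 × 2.414 g H₂O ÷ 18.015 g/mol = 0.26800 mol
Divide by the smallest (0.21439 mol): C 1.000, H 1.250
Multiplying each by 4 gives whole numbers: C 4.00, H 5.00

C4H5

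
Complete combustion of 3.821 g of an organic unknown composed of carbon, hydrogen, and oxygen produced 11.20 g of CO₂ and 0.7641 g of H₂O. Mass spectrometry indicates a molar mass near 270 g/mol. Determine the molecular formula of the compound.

C18H6O3

mol C = 11.20 g CO₂ ÷ 44.009 g/mol = 0.25449 mol
mol H = 2 × 0.7641 g H₂O ÷ 18.015 g/mol = 0.084829 mol
mass O = 3.821 − (3.0567 + 0.085508) = 0.67877 g → mol O = 0.67877 ÷ 15.999 = 0.042426 mol
Divide by the smallest (0.042426 mol): C 5.999, H 1.999, O 1.000
Empirical formula: C6H2O
Empirical-formula mass = 90.08 g/mol; 270 ÷ 90.08 ≈ 3, so the molecular formula is C18H6O3.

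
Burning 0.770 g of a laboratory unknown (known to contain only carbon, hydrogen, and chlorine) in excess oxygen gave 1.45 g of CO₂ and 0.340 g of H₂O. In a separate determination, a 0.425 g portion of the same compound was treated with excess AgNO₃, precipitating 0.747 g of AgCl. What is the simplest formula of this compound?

C7H8Cl2

mol C = 1.45 g CO₂ ÷ 44.009 g/mol = 0.03295 mol
mol H = 2 × 0.340 g H₂O ÷ 18.015 g/mol = 0.03775 mol
From the AgCl data: mol Cl per gram of compound = (0.747 ÷ 143.318) ÷ 0.425 = 0.01226 mol/g, so in the 0.770 g combustion sample mol Cl = 0.009443 mol
Divide by the smallest (0.009443 mol): C 3.489, H 3.997, Cl 1.000
Multiplying each by 2 gives whole numbers: C 6.98, H 7.99, Cl 2.00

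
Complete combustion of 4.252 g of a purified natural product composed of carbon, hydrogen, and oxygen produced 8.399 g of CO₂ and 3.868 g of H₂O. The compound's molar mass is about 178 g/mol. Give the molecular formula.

C8H18O4

mol C = 8.399 g CO₂ ÷ 44.009 g/mol = 0.19085 mol
mol H = 2 × 3.868 g H₂O ÷ 18.015 g/mol = 0.42942 mol
mass O = 4.252 − (2.2923 + 0.43286) = 1.5269 g → mol O = 1.5269 ÷ 15.999 = 0.095436 mol
Divide by the smallest (0.095436 mol): C 2.000, H 4.500, O 1.000
Multiplying each by 2 gives whole numbers: C 4.00, H 9.00, O 2.00
Empirical formula: C4H9O2
Empirical-formula mass = 89.11 g/mol; 178 ÷ 89.11 ≈ 2, so the molecular formula is C8H18O4.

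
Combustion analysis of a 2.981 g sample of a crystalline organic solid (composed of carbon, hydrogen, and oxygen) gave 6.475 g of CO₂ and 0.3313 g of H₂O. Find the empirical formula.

mol C = 6.475 g CO₂ ÷ 44.009 g/mol = 0.14713 mol
mol H = 2 × 0.3313 g H₂O ÷ 18.015 g/mol = 0.036780 mol
mass O = 2.981 − (1.7672 + 0.037075) = 1.1768 g → mol O = 1.1768 ÷ 15.999 = 0.073552 mol
Divide by the smallest (0.036780 mol): C 4.000, H 1.000, O 2.000

C4HO2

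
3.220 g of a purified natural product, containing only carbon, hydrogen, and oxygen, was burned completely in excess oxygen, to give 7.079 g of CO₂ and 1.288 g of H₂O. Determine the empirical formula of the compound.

mol C = 7.079 g CO₂ ÷ 44.009 g/mol = 0.16085 mol
mol H = 2 × 1.288 g H₂O ÷ 18.015 g/mol = 0.14299 mol
mass O = 3.220 − (1.9320 + 0.14414) = 1.1439 g → mol O = 1.1439 ÷ 15.999 = 0.071495 mol
Divide by the smallest (0.071495 mol): C 2.250, H 2.000, O 1.000
Multiplying each by 4 gives whole numbers: C 9.00, H 8.00, O 4.00

C9H8O4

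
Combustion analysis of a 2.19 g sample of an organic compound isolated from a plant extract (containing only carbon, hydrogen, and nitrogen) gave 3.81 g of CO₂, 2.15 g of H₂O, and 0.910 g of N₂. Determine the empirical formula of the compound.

C4H11N3

mol C = 3.81 g CO₂ ÷ 44.009 g/mol = 0.08657 mol
mol H = 2 × 2.15 g H₂O ÷ 18.015 g/mol = 0.2387 mol
mol N = 2 × 0.910 g N₂ ÷ 28.014 g/mol = 0.06497 mol
Divide by the smallest (0.06497 mol): C 1.333, H 3.674, N 1.000
Multiplying each by 3 gives whole numbers: C 4.00, H 11.02, N 3.00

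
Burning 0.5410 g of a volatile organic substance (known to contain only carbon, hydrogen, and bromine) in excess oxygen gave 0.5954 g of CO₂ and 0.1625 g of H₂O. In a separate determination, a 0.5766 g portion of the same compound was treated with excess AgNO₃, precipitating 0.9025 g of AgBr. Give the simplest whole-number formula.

mol C = 0.5954 g CO₂ ÷ 44.009 g/mol = 0.013529 mol
mol H = 2 × 0.1625 g H₂O ÷ 18.015 g/mol = 0.018041 mol
From the AgBr data: mol Br per gram of compound = (0.9025 ÷ 187.772) ÷ 0.5766 = 0.0083357 mol/g, so in the 0.5410 g combustion sample mol Br = 0.0045096 mol
Divide by the smallest (0.0045096 mol): C 3.000, H 4.000, Br 1.000

C3H4Br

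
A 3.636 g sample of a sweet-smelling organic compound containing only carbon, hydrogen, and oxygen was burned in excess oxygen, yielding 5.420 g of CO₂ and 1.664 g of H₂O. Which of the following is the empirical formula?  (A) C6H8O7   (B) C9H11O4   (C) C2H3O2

(C) C2H3O2

mol C = 5.420 g CO₂ ÷ 44.009 g/mol = 0.12316 mol
mol H = 2 × 1.664 g H₂O ÷ 18.015 g/mol = 0.18473 mol
mass O = 3.636 − (1.4792 + 0.18621) = 1.9706 g → mol O = 1.9706 ÷ 15.999 = 0.12317 mol
Divide by the smallest (0.12316 mol): C 1.000, H 1.500, O 1.000
Multiplying each by 2 gives whole numbers: C 2.00, H 3.00, O 2.00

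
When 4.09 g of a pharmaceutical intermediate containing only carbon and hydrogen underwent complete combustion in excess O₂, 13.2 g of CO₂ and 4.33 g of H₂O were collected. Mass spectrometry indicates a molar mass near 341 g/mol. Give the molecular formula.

C25H40

mol C = 13.2 g CO₂ ÷ 44.009 g/mol = 0.2999 mol
mol H = 2 × 4.33 g H₂O ÷ 18.015 g/mol = 0.4807 mol
Divide by the smallest (0.2999 mol): C 1.000, H 1.603
Multiplying each by 5 gives whole numbers: C 5.00, H 8.01
Empirical formula: C5H8
Empirical-formula mass = 68.12 g/mol; 341 ÷ 68.12 ≈ 5, so the molecular formula is C25H40.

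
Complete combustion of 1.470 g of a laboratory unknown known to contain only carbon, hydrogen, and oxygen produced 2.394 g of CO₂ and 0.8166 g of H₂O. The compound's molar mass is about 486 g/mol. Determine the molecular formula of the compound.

C18H30O15

mol C = 2.394 g CO₂ ÷ 44.009 g/mol = 0.054398 mol
mol H = 2 × 0.8166 g H₂O ÷ 18.015 g/mol = 0.090658 mol
mass O = 1.470 − (0.65337 + 0.091383) = 0.72524 g → mol O = 0.72524 ÷ 15.999 = 0.045331 mol
Divide by the smallest (0.045331 mol): C 1.200, H 2.000, O 1.000
Multiplying each by 5 gives whole numbers: C 6.00, H 10.00, O 5.00
Empirical formula: C6H10O5
Empirical-formula mass = 162.14 g/mol; 486 ÷ 162.14 ≈ 3, so the molecular formula is C18H30O15.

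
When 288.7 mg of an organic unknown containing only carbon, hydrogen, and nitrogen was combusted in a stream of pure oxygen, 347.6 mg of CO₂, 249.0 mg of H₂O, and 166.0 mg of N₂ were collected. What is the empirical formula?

mol C = 0.3476 g CO₂ ÷ 44.009 g/mol = 0.0078984 mol
mol H = 2 × 0.2490 g H₂O ÷ 18.015 g/mol = 0.027644 mol
mol N = 2 × 0.1660 g N₂ ÷ 28.014 g/mol = 0.011851 mol
Divide by the smallest (0.0078984 mol): C 1.000, H 3.500, N 1.500
Multiplying each by 2 gives whole numbers: C 2.00, H 7.00, N 3.00

C2H7N3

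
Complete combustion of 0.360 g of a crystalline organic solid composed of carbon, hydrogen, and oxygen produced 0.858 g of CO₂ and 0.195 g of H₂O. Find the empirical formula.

C9H10O3

mol C = 0.858 g CO₂ ÷ 44.009 g/mol = 0.01950 mol
mol H = 2 × 0.195 g H₂O ÷ 18.015 g/mol = 0.02165 mol
mass O = 0.360 − (0.2342 + 0.02182) = 0.1040 g → mol O = 0.1040 ÷ 15.999 = 0.006501 mol
Divide by the smallest (0.006501 mol): C 2.999, H 3.330, O 1.000
Multiplying each by 3 gives whole numbers: C 9.00, H 9.99, O 3.00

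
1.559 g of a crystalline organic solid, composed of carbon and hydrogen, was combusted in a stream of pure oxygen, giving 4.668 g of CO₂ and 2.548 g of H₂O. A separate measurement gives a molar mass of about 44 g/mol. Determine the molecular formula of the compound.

mol C = 4.668 g CO₂ ÷ 44.009 g/mol = 0.10607 mol
mol H = 2 × 2.548 g H₂O ÷ 18.015 g/mol = 0.28288 mol
Divide by the smallest (0.10607 mol): C 1.000, H 2.667
Multiplying each by 3 gives whole numbers: C 3.00, H 8.00
Empirical formula: C3H8
Empirical-formula mass = 44.10 g/mol; 44 ÷ 44.10 ≈ 1, so the molecular formula is C3H8.

C3H8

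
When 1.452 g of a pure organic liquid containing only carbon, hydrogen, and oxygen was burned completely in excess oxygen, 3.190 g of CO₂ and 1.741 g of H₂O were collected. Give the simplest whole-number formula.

mol C = 3.190 g CO₂ ÷ 44.009 g/mol = 0.072485 mol
mol H = 2 × 1.741 g H₂O ÷ 18.015 g/mol = 0.19328 mol
mass O = 1.452 − (0.87062 + 0.19483) = 0.38655 g → mol O = 0.38655 ÷ 15.999 = 0.024161 mol
Divide by the smallest (0.024161 mol): C 3.000, H 8.000, O 1.000

C3H8O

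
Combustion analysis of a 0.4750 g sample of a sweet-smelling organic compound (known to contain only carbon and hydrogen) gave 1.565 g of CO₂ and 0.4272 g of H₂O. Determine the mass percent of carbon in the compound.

89.92%

mol C = 1.565 g CO₂ ÷ 44.009 g/mol = 0.035561 mol
mol H = 2 × 0.4272 g H₂O ÷ 18.015 g/mol = 0.047427 mol
mass % C = 0.42712 g ÷ 0.4750 g × 100%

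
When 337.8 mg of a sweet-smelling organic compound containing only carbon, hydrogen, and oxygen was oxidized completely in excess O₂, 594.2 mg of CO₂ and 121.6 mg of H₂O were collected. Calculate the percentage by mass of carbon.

mol C = 0.5942 g CO₂ ÷ 44.009 g/mol = 0.013502 mol
mol H = 2 × 0.1216 g H₂O ÷ 18.015 g/mol = 0.013500 mol
mass O = 0.3378 − (0.16217 + 0.013608) = 0.16202 g → mol O = 0.16202 ÷ 15.999 = 0.010127 mol
mass % C = 0.16217 g ÷ 0.3378 g × 100%

48.01%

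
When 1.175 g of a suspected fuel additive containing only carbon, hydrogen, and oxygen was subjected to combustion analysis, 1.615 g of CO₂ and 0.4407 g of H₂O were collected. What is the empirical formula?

mol C = 1.615 g CO₂ ÷ 44.009 g/mol = 0.036697 mol
mol H = 2 × 0.4407 g H₂O ÷ 18.015 g/mol = 0.048926 mol
mass O = 1.175 − (0.44077 + 0.049317) = 0.68491 g → mol O = 0.68491 ÷ 15.999 = 0.042810 mol
Divide by the smallest (0.036697 mol): C 1.000, H 1.333, O 1.167
Multiplying each by 6 gives whole numbers: C 6.00, H 8.00, O 7.00

C6H8O7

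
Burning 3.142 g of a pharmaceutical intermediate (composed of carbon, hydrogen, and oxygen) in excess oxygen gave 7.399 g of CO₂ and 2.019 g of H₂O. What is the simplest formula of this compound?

C3H4O

mol C = 7.399 g CO₂ ÷ 44.009 g/mol = 0.16812 mol
mol H = 2 × 2.019 g H₂O ÷ 18.015 g/mol = 0.22415 mol
mass O = 3.142 − (2.0193 + 0.22594) = 0.89671 g → mol O = 0.89671 ÷ 15.999 = 0.056048 mol
Divide by the smallest (0.056048 mol): C 3.000, H 3.999, O 1.000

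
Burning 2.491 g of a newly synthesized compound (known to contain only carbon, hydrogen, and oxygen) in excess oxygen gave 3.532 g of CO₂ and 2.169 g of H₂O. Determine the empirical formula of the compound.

CH3O

mol C = 3.532 g CO₂ ÷ 44.009 g/mol = 0.080256 mol
mol H = 2 × 2.169 g H₂O ÷ 18.015 g/mol = 0.24080 mol
mass O = 2.491 − (0.96396 + 0.24273) = 1.2843 g → mol O = 1.2843 ÷ 15.999 = 0.080275 mol
Divide by the smallest (0.080256 mol): C 1.000, H 3.000, O 1.000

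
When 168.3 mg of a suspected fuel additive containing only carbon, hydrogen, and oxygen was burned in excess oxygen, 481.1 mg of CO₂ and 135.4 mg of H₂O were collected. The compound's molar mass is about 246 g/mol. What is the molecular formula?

mol C = 0.4811 g CO₂ ÷ 44.009 g/mol = 0.010932 mol
mol H = 2 × 0.1354 g H₂O ÷ 18.015 g/mol = 0.015032 mol
mass O = 0.1683 − (0.13130 + 0.015152) = 0.021845 g → mol O = 0.021845 ÷ 15.999 = 0.0013654 mol
Divide by the smallest (0.0013654 mol): C 8.006, H 11.009, O 1.000
Empirical formula: C8H11O
Empirical-formula mass = 123.17 g/mol; 246 ÷ 123.17 ≈ 2, so the molecular formula is C16H22O2.

C16H22O2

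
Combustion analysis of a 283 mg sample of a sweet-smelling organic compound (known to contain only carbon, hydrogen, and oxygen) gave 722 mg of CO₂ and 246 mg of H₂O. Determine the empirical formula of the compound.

mol C = 0.722 g CO₂ ÷ 44.009 g/mol = 0.01641 mol
mol H = 2 × 0.246 g H₂O ÷ 18.015 g/mol = 0.02731 mol
mass O = 0.283 − (0.1970 + 0.02753) = 0.05842 g → mol O = 0.05842 ÷ 15.999 = 0.003652 mol
Divide by the smallest (0.003652 mol): C 4.493, H 7.479, O 1.000
Multiplying each by 2 gives whole numbers: C 8.99, H 14.96, O 2.00

C9H15O2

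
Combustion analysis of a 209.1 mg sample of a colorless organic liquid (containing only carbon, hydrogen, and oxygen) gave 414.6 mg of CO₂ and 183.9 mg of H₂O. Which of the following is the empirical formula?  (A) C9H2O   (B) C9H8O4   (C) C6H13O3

(C) C6H13O3

mol C = 0.4146 g CO₂ ÷ 44.009 g/mol = 0.0094208 mol
mol H = 2 × 0.1839 g H₂O ÷ 18.015 g/mol = 0.020416 mol
mass O = 0.2091 − (0.11315 + 0.020580) = 0.075367 g → mol O = 0.075367 ÷ 15.999 = 0.0047107 mol
Divide by the smallest (0.0047107 mol): C 2.000, H 4.334, O 1.000
Multiplying each by 3 gives whole numbers: C 6.00, H 13.00, O 3.00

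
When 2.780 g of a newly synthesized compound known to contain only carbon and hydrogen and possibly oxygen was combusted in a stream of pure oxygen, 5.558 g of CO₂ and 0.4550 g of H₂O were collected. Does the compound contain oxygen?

yes

mol C = 5.558 g CO₂ ÷ 44.009 g/mol = 0.12629 mol
mol H = 2 × 0.4550 g H₂O ÷ 18.015 g/mol = 0.050513 mol
C and H account for only 1.5678 g of the 2.780 g sample; the remaining 1.2122 g must be oxygen.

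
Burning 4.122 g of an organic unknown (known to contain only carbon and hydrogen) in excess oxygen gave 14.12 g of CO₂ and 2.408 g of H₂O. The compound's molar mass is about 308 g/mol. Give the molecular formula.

C24H20

mol C = 14.12 g CO₂ ÷ 44.009 g/mol = 0.32084 mol
mol H = 2 × 2.408 g H₂O ÷ 18.015 g/mol = 0.26733 mol
Divide by the smallest (0.26733 mol): C 1.200, H 1.000
Multiplying each by 5 gives whole numbers: C 6.00, H 5.00
Empirical formula: C6H5
Empirical-formula mass = 77.11 g/mol; 308 ÷ 77.11 ≈ 4, so the molecular formula is C24H20.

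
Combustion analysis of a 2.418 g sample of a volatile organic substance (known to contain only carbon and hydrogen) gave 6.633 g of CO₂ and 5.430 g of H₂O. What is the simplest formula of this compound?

CH4

mol C = 6.633 g CO₂ ÷ 44.009 g/mol = 0.15072 mol
mol H = 2 × 5.430 g H₂O ÷ 18.015 g/mol = 0.60283 mol
Divide by the smallest (0.15072 mol): C 1.000, H 4.000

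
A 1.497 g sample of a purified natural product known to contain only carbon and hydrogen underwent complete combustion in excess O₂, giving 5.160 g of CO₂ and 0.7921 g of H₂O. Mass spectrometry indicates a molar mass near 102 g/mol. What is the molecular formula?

mol C = 5.160 g CO₂ ÷ 44.009 g/mol = 0.11725 mol
mol H = 2 × 0.7921 g H₂O ÷ 18.015 g/mol = 0.087938 mol
Divide by the smallest (0.087938 mol): C 1.333, H 1.000
Multiplying each by 3 gives whole numbers: C 4.00, H 3.00
Empirical formula: C4H3
Empirical-formula mass = 51.07 g/mol; 102 ÷ 51.07 ≈ 2, so the molecular formula is C8H6.

C8H6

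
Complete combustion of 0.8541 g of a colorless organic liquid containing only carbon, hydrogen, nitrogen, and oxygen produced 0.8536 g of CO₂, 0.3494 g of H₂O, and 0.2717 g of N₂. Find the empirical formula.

mol C = 0.8536 g CO₂ ÷ 44.009 g/mol = 0.019396 mol
mol H = 2 × 0.3494 g H₂O ÷ 18.015 g/mol = 0.038790 mol
mol N = 2 × 0.2717 g N₂ ÷ 28.014 g/mol = 0.019397 mol
mass O = 0.8541 − (0.23297 + 0.039100 + 0.27170) = 0.31033 g → mol O = 0.31033 ÷ 15.999 = 0.019397 mol
Divide by the smallest (0.019396 mol): C 1.000, H 2.000, N 1.000, O 1.000

CH2NO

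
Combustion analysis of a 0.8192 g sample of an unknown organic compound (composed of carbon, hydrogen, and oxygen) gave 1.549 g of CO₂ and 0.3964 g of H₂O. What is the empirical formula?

mol C = 1.549 g CO₂ ÷ 44.009 g/mol = 0.035197 mol
mol H = 2 × 0.3964 g H₂O ÷ 18.015 g/mol = 0.044008 mol
mass O = 0.8192 − (0.42276 + 0.044360) = 0.35208 g → mol O = 0.35208 ÷ 15.999 = 0.022007 mol
Divide by the smallest (0.022007 mol): C 1.599, H 2.000, O 1.000
Multiplying each by 5 gives whole numbers: C 8.00, H 10.00, O 5.00

C8H10O5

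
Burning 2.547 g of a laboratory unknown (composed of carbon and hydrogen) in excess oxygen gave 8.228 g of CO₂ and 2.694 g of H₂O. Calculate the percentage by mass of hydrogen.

mol C = 8.228 g CO₂ ÷ 44.009 g/mol = 0.18696 mol
mol H = 2 × 2.694 g H₂O ÷ 18.015 g/mol = 0.29908 mol
mass % H = 0.30148 g ÷ 2.547 g × 100%

11.84%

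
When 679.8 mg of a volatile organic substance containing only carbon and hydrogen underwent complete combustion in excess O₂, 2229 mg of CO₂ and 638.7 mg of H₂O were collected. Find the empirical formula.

mol C = 2.229 g CO₂ ÷ 44.009 g/mol = 0.050649 mol
mol H = 2 × 0.6387 g H₂O ÷ 18.015 g/mol = 0.070908 mol
Divide by the smallest (0.050649 mol): C 1.000, H 1.400
Multiplying each by 5 gives whole numbers: C 5.00, H 7.00

C5H7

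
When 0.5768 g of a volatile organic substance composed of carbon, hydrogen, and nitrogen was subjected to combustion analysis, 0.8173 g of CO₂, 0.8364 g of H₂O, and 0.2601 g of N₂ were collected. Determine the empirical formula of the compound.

mol C = 0.8173 g CO₂ ÷ 44.009 g/mol = 0.018571 mol
mol H = 2 × 0.8364 g H₂O ÷ 18.015 g/mol = 0.092856 mol
mol N = 2 × 0.2601 g N₂ ÷ 28.014 g/mol = 0.018569 mol
Divide by the smallest (0.018569 mol): C 1.000, H 5.001, N 1.000

CH5N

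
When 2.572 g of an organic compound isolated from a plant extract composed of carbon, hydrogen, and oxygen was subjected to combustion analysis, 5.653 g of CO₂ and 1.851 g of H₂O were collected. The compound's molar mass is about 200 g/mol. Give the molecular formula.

mol C = 5.653 g CO₂ ÷ 44.009 g/mol = 0.12845 mol
mol H = 2 × 1.851 g H₂O ÷ 18.015 g/mol = 0.20550 mol
mass O = 2.572 − (1.5428 + 0.20714) = 0.82204 g → mol O = 0.82204 ÷ 15.999 = 0.051380 mol
Divide by the smallest (0.051380 mol): C 2.500, H 3.999, O 1.000
Multiplying each by 2 gives whole numbers: C 5.00, H 8.00, O 2.00
Empirical formula: C5H8O2
Empirical-formula mass = 100.12 g/mol; 200 ÷ 100.12 ≈ 2, so the molecular formula is C10H16O4.

C10H16O4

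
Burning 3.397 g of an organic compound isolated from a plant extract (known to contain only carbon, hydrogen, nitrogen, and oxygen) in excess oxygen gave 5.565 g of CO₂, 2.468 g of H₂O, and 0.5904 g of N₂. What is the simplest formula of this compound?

mol C = 5.565 g CO₂ ÷ 44.009 g/mol = 0.12645 mol
mol H = 2 × 2.468 g H₂O ÷ 18.015 g/mol = 0.27399 mol
mol N = 2 × 0.5904 g N₂ ÷ 28.014 g/mol = 0.042150 mol
mass O = 3.397 − (1.5188 + 0.27619 + 0.59040) = 1.0116 g → mol O = 1.0116 ÷ 15.999 = 0.063229 mol
Divide by the smallest (0.042150 mol): C 3.000, H 6.500, N 1.000, O 1.500
Multiplying each by 2 gives whole numbers: C 6.00, H 13.00, N 2.00, O 3.00

C6H13N2O3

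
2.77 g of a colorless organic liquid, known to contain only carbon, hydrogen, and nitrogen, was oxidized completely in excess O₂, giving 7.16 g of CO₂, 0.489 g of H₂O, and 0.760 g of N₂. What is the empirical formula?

mol C = 7.16 g CO₂ ÷ 44.009 g/mol = 0.1627 mol
mol H = 2 × 0.489 g H₂O ÷ 18.015 g/mol = 0.05429 mol
mol N = 2 × 0.760 g N₂ ÷ 28.014 g/mol = 0.05426 mol
Divide by the smallest (0.05426 mol): C 2.998, H 1.001, N 1.000

C3HN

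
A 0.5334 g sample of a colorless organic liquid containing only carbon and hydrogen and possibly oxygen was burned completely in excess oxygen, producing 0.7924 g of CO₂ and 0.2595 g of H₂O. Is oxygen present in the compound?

mol C = 0.7924 g CO₂ ÷ 44.009 g/mol = 0.018005 mol
mol H = 2 × 0.2595 g H₂O ÷ 18.015 g/mol = 0.028809 mol
C and H account for only 0.24530 g of the 0.5334 g sample; the remaining 0.28810 g must be oxygen.

yes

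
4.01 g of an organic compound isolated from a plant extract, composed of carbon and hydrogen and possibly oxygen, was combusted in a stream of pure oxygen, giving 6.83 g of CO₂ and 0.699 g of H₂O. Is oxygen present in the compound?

yes

mol C = 6.83 g CO₂ ÷ 44.009 g/mol = 0.1552 mol
mol H = 2 × 0.699 g H₂O ÷ 18.015 g/mol = 0.07760 mol
C and H account for only 1.942 g of the 4.01 g sample; the remaining 2.068 g must be oxygen.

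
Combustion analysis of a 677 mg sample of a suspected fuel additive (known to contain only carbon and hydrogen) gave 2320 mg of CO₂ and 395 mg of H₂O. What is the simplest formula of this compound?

mol C = 2.32 g CO₂ ÷ 44.009 g/mol = 0.05272 mol
mol H = 2 × 0.395 g H₂O ÷ 18.015 g/mol = 0.04385 mol
Divide by the smallest (0.04385 mol): C 1.202, H 1.000
Multiplying each by 5 gives whole numbers: C 6.01, H 5.00

C6H5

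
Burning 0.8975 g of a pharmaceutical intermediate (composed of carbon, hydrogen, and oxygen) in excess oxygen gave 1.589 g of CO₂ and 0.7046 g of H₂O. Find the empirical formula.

C6H13O4

mol C = 1.589 g CO₂ ÷ 44.009 g/mol = 0.036106 mol
mol H = 2 × 0.7046 g H₂O ÷ 18.015 g/mol = 0.078224 mol
mass O = 0.8975 − (0.43367 + 0.078849) = 0.38498 g → mol O = 0.38498 ÷ 15.999 = 0.024063 mol
Divide by the smallest (0.024063 mol): C 1.501, H 3.251, O 1.000
Multiplying each by 4 gives whole numbers: C 6.00, H 13.00, O 4.00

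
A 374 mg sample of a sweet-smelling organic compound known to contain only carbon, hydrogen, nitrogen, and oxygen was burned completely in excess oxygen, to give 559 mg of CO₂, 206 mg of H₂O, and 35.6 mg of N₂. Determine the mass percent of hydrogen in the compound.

mol C = 0.559 g CO₂ ÷ 44.009 g/mol = 0.01270 mol
mol H = 2 × 0.206 g H₂O ÷ 18.015 g/mol = 0.02287 mol
mol N = 2 × 0.0356 g N₂ ÷ 28.014 g/mol = 0.002542 mol
mass O = 0.374 − (0.1526 + 0.02305 + 0.03560) = 0.1628 g → mol O = 0.1628 ÷ 15.999 = 0.01017 mol
mass % H = 0.02305 g ÷ 0.374 g × 100%

6.2%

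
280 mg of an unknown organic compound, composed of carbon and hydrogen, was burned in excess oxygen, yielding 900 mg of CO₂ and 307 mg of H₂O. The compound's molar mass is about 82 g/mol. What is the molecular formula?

C6H10

mol C = 0.900 g CO₂ ÷ 44.009 g/mol = 0.02045 mol
mol H = 2 × 0.307 g H₂O ÷ 18.015 g/mol = 0.03408 mol
Divide by the smallest (0.02045 mol): C 1.000, H 1.667
Multiplying each by 3 gives whole numbers: C 3.00, H 5.00
Empirical formula: C3H5
Empirical-formula mass = 41.07 g/mol; 82 ÷ 41.07 ≈ 2, so the molecular formula is C6H10.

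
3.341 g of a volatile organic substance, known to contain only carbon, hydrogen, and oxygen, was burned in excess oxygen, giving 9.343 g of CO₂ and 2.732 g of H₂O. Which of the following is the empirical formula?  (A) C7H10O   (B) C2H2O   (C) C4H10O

mol C = 9.343 g CO₂ ÷ 44.009 g/mol = 0.21230 mol
mol H = 2 × 2.732 g H₂O ÷ 18.015 g/mol = 0.30330 mol
mass O = 3.341 − (2.5499 + 0.30573) = 0.48537 g → mol O = 0.48537 ÷ 15.999 = 0.030337 mol
Divide by the smallest (0.030337 mol): C 6.998, H 9.998, O 1.000

(A) C7H10O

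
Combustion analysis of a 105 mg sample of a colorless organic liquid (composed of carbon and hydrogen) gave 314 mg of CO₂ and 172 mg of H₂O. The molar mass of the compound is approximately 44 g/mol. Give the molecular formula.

C3H8

mol C = 0.314 g CO₂ ÷ 44.009 g/mol = 0.007135 mol
mol H = 2 × 0.172 g H₂O ÷ 18.015 g/mol = 0.01910 mol
Divide by the smallest (0.007135 mol): C 1.000, H 2.676
Multiplying each by 3 gives whole numbers: C 3.00, H 8.03
Empirical formula: C3H8
Empirical-formula mass = 44.10 g/mol; 44 ÷ 44.10 ≈ 1, so the molecular formula is C3H8.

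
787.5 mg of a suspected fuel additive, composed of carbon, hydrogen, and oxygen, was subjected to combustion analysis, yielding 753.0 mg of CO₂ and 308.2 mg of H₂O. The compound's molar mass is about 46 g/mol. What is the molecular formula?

CH2O2

mol C = 0.7530 g CO₂ ÷ 44.009 g/mol = 0.017110 mol
mol H = 2 × 0.3082 g H₂O ÷ 18.015 g/mol = 0.034216 mol
mass O = 0.7875 − (0.20551 + 0.034490) = 0.54750 g → mol O = 0.54750 ÷ 15.999 = 0.034221 mol
Divide by the smallest (0.017110 mol): C 1.000, H 2.000, O 2.000
Empirical formula: CH2O2
Empirical-formula mass = 46.02 g/mol; 46 ÷ 46.02 ≈ 1, so the molecular formula is CH2O2.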